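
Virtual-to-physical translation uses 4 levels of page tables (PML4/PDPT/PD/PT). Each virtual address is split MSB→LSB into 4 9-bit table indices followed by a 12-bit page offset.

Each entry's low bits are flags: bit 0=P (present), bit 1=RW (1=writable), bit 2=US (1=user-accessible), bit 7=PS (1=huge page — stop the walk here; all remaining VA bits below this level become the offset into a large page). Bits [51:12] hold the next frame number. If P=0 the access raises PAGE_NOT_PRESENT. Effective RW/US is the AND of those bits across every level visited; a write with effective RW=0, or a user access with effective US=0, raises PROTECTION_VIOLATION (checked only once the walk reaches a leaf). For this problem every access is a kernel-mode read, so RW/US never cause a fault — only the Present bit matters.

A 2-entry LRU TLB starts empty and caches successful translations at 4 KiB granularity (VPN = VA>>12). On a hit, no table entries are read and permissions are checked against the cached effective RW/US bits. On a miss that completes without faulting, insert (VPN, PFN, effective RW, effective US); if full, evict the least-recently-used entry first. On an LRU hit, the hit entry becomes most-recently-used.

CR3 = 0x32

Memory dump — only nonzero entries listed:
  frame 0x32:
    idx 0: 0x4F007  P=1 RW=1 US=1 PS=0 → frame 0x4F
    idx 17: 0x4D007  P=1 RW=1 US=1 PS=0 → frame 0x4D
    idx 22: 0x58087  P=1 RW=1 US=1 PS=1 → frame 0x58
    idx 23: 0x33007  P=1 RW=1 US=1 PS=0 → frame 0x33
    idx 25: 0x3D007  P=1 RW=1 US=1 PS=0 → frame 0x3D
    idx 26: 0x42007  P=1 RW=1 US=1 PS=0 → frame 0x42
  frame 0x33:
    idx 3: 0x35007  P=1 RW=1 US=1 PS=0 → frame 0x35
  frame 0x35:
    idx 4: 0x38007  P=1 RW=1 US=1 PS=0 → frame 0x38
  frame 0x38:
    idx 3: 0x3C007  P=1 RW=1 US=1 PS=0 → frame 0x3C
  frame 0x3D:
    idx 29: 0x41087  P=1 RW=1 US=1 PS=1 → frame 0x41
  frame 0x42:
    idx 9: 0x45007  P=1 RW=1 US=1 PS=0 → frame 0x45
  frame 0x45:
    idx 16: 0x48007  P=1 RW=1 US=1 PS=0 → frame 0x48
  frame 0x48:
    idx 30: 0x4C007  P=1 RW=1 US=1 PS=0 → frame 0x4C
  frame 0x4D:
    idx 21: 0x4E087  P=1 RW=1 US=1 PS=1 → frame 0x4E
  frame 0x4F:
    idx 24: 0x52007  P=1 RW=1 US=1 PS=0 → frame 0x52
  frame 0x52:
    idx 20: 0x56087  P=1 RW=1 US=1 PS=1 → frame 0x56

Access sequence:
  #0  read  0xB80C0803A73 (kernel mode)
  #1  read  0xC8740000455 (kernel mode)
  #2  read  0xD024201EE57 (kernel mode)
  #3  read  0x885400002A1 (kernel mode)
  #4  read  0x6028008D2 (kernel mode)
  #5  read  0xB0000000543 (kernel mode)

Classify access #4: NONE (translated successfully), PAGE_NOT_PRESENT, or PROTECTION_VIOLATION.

Per-access translation:
#0 VA=0xB80C0803A73 (r,kernel):
  lvl0: tbl 0x32, slot 23 ⇒ 0x33007 (P1/RW1/US1/PS0)
  lvl1: tbl 0x33, slot 3 ⇒ 0x35007 (P1/RW1/US1/PS0)
  lvl2: tbl 0x35, slot 4 ⇒ 0x38007 (P1/RW1/US1/PS0)
  lvl3: tbl 0x38, slot 3 ⇒ 0x3C007 (P1/RW1/US1/PS0)
  ⇒ phys 0x3CA73  [4 reads]
#1 VA=0xC8740000455 (r,kernel):
  lvl0: tbl 0x32, slot 25 ⇒ 0x3D007 (P1/RW1/US1/PS0)
  lvl1: tbl 0x3D, slot 29 ⇒ 0x41087 (P1/RW1/US1/PS1)
  ⇒ phys 0x41455 (huge @L1)  [2 reads]
#2 VA=0xD024201EE57 (r,kernel):
  lvl0: tbl 0x32, slot 26 ⇒ 0x42007 (P1/RW1/US1/PS0)
  lvl1: tbl 0x42, slot 9 ⇒ 0x45007 (P1/RW1/US1/PS0)
  lvl2: tbl 0x45, slot 16 ⇒ 0x48007 (P1/RW1/US1/PS0)
  lvl3: tbl 0x48, slot 30 ⇒ 0x4C007 (P1/RW1/US1/PS0)
  ⇒ phys 0x4CE57  [4 reads]
#3 VA=0x885400002A1 (r,kernel):
  lvl0: tbl 0x32, slot 17 ⇒ 0x4D007 (P1/RW1/US1/PS0)
  lvl1: tbl 0x4D, slot 21 ⇒ 0x4E087 (P1/RW1/US1/PS1)
  ⇒ phys 0x4E2A1 (huge @L1)  [2 reads]
#4 VA=0x6028008D2 (r,kernel):
  lvl0: tbl 0x32, slot 0 ⇒ 0x4F007 (P1/RW1/US1/PS0)
  lvl1: tbl 0x4F, slot 24 ⇒ 0x52007 (P1/RW1/US1/PS0)
  lvl2: tbl 0x52, slot 20 ⇒ 0x56087 (P1/RW1/US1/PS1)
  ⇒ phys 0x568D2 (huge @L2)  [3 reads]
#5 VA=0xB0000000543 (r,kernel):
  lvl0: tbl 0x32, slot 22 ⇒ 0x58087 (P1/RW1/US1/PS1)
  ⇒ phys 0x58543 (huge @L0)  [1 reads]

Access #4 fault: NONE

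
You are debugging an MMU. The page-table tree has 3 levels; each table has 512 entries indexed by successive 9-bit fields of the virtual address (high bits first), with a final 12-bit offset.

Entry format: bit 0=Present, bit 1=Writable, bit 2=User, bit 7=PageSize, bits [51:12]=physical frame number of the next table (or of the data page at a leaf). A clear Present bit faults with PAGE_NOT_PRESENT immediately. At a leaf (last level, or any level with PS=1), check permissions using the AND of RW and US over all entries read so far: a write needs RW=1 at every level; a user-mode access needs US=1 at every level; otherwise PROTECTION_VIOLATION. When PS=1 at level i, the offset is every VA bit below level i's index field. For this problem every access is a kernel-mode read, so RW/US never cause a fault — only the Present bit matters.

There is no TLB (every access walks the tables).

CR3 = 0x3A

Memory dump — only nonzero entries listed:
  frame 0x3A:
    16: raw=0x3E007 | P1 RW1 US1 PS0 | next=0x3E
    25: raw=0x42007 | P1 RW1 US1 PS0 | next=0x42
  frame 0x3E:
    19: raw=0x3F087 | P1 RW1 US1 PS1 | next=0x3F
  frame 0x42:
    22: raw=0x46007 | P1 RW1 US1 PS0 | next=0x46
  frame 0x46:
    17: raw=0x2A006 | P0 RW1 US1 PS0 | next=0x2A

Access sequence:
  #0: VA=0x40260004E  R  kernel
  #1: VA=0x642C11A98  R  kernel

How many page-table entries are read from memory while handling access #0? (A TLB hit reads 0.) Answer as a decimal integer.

Trace:
#0 VA=0x40260004E (r,kernel):
  L0 @0x3A[16] → 0x3E007  P=1,RW=1,US=1,PS=0
  L1 @0x3E[19] → 0x3F087  P=1,RW=1,US=1,PS=1
  → PA=0x3F04E (huge @L1)  (2 entries read)
#1 VA=0x642C11A98 (r,kernel):
  L0 @0x3A[25] → 0x42007  P=1,RW=1,US=1,PS=0
  L1 @0x42[22] → 0x46007  P=1,RW=1,US=1,PS=0
  L2 @0x46[17] → 0x2A006  P=0,RW=1,US=1,PS=0
  → PAGE_NOT_PRESENT  (3 entries read)

Entries read for #0: 2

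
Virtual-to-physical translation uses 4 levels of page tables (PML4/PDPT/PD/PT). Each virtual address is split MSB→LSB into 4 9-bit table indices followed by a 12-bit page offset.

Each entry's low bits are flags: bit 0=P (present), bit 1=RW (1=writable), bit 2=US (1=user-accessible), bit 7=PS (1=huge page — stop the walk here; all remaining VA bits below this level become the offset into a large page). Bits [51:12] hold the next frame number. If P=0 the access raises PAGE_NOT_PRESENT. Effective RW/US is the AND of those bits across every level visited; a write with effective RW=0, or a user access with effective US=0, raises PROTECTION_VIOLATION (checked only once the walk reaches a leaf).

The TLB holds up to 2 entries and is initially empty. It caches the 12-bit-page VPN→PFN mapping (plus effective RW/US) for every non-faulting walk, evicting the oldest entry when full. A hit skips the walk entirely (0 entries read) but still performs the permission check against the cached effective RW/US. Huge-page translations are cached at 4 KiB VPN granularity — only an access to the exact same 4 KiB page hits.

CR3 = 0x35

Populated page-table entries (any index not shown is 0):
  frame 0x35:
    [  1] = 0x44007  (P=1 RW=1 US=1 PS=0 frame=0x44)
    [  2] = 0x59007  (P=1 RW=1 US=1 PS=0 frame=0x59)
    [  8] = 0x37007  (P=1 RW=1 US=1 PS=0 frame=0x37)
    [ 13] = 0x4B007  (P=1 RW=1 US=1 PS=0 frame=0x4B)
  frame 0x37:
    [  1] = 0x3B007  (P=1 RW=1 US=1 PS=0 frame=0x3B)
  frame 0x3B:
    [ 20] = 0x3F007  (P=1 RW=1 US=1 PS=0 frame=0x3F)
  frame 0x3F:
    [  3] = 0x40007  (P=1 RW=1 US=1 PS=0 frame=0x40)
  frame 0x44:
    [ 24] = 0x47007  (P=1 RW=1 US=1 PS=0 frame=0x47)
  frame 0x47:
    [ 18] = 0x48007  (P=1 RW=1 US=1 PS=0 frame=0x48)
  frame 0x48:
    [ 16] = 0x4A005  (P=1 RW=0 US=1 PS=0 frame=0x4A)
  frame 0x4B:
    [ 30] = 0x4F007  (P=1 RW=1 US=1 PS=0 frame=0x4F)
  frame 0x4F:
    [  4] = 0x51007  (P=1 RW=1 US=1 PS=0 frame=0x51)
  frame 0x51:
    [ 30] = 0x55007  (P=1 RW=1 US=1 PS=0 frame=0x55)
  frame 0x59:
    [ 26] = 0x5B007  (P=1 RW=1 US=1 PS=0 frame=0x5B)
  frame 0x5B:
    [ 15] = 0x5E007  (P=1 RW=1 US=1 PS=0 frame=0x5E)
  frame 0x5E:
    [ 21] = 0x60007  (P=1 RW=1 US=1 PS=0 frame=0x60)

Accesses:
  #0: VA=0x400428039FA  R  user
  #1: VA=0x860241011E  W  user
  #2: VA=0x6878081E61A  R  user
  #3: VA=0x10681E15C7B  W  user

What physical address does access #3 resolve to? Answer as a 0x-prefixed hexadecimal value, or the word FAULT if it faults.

Trace:
#0 VA=0x400428039FA (r,user):
  lvl0: tbl 0x35, slot 8 ⇒ 0x37007 (P1/RW1/US1/PS0)
  lvl1: tbl 0x37, slot 1 ⇒ 0x3B007 (P1/RW1/US1/PS0)
  lvl2: tbl 0x3B, slot 20 ⇒ 0x3F007 (P1/RW1/US1/PS0)
  lvl3: tbl 0x3F, slot 3 ⇒ 0x40007 (P1/RW1/US1/PS0)
  ✓ 0x409FA  — 4 lookups
#1 VA=0x860241011E (w,user):
  lvl0: tbl 0x35, slot 1 ⇒ 0x44007 (P1/RW1/US1/PS0)
  lvl1: tbl 0x44, slot 24 ⇒ 0x47007 (P1/RW1/US1/PS0)
  lvl2: tbl 0x47, slot 18 ⇒ 0x48007 (P1/RW1/US1/PS0)
  lvl3: tbl 0x48, slot 16 ⇒ 0x4A005 (P1/RW0/US1/PS0)
  ⇒ fault: PROTECTION_VIOLATION  — 4 lookups
#2 VA=0x6878081E61A (r,user):
  lvl0: tbl 0x35, slot 13 ⇒ 0x4B007 (P1/RW1/US1/PS0)
  lvl1: tbl 0x4B, slot 30 ⇒ 0x4F007 (P1/RW1/US1/PS0)
  lvl2: tbl 0x4F, slot 4 ⇒ 0x51007 (P1/RW1/US1/PS0)
  lvl3: tbl 0x51, slot 30 ⇒ 0x55007 (P1/RW1/US1/PS0)
  ✓ 0x5561A  — 4 lookups
#3 VA=0x10681E15C7B (w,user):
  lvl0: tbl 0x35, slot 2 ⇒ 0x59007 (P1/RW1/US1/PS0)
  lvl1: tbl 0x59, slot 26 ⇒ 0x5B007 (P1/RW1/US1/PS0)
  lvl2: tbl 0x5B, slot 15 ⇒ 0x5E007 (P1/RW1/US1/PS0)
  lvl3: tbl 0x5E, slot 21 ⇒ 0x60007 (P1/RW1/US1/PS0)
  ✓ 0x60C7B  — 4 lookups

Access #3 PA: 0x60C7B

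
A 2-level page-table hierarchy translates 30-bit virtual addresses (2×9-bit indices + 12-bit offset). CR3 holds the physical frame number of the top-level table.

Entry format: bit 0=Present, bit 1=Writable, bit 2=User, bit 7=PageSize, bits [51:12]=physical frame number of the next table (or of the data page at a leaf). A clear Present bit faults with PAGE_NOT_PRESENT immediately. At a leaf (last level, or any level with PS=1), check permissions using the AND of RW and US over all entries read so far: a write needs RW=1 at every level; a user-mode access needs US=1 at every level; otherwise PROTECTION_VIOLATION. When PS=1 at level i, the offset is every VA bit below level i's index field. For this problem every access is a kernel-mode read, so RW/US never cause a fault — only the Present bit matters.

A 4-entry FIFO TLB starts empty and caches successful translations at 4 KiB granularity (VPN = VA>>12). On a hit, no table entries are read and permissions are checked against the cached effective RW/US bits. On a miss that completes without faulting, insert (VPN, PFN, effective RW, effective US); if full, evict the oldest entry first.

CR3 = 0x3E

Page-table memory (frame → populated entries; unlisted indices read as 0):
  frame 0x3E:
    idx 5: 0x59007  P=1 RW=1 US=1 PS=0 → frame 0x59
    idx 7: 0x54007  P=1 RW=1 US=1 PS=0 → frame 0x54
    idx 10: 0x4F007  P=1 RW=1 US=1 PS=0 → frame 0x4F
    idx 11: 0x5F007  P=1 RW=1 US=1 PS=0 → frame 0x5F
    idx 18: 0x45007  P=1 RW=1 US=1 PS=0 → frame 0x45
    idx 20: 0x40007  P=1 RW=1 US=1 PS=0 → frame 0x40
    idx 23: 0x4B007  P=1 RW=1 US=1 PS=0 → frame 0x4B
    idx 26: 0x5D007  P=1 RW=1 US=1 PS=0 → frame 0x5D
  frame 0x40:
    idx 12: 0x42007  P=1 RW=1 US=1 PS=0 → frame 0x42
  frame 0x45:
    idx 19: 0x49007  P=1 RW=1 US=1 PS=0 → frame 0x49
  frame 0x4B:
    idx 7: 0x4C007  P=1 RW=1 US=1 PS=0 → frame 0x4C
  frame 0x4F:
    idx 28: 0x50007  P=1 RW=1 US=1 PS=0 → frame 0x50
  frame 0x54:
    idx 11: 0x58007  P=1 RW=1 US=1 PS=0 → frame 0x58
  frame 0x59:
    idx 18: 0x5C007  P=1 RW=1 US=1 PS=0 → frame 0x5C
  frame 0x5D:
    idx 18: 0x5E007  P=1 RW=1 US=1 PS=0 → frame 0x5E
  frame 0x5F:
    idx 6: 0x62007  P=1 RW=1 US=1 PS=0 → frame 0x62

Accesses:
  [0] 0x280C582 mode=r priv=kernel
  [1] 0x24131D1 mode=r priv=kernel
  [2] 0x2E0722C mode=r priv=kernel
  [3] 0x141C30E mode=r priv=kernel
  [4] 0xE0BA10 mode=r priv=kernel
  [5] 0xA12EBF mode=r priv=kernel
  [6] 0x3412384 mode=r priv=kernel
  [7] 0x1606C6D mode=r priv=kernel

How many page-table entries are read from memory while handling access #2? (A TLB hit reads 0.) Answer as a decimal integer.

Trace:
#0 VA=0x280C582 (r,kernel):
  L0 @0x3E[20] → 0x40007  P=1,RW=1,US=1,PS=0
  L1 @0x40[12] → 0x42007  P=1,RW=1,US=1,PS=0
  ✓ 0x42582  — 2 lookups
#1 VA=0x24131D1 (r,kernel):
  L0 @0x3E[18] → 0x45007  P=1,RW=1,US=1,PS=0
  L1 @0x45[19] → 0x49007  P=1,RW=1,US=1,PS=0
  ✓ 0x491D1  — 2 lookups
#2 VA=0x2E0722C (r,kernel):
  L0 @0x3E[23] → 0x4B007  P=1,RW=1,US=1,PS=0
  L1 @0x4B[7] → 0x4C007  P=1,RW=1,US=1,PS=0
  ✓ 0x4C22C  — 2 lookups
#3 VA=0x141C30E (r,kernel):
  L0 @0x3E[10] → 0x4F007  P=1,RW=1,US=1,PS=0
  L1 @0x4F[28] → 0x50007  P=1,RW=1,US=1,PS=0
  ✓ 0x5030E  — 2 lookups
#4 VA=0xE0BA10 (r,kernel):
  L0 @0x3E[7] → 0x54007  P=1,RW=1,US=1,PS=0
  L1 @0x54[11] → 0x58007  P=1,RW=1,US=1,PS=0
  ✓ 0x58A10  — 2 lookups
#5 VA=0xA12EBF (r,kernel):
  L0 @0x3E[5] → 0x59007  P=1,RW=1,US=1,PS=0
  L1 @0x59[18] → 0x5C007  P=1,RW=1,US=1,PS=0
  ✓ 0x5CEBF  — 2 lookups
#6 VA=0x3412384 (r,kernel):
  L0 @0x3E[26] → 0x5D007  P=1,RW=1,US=1,PS=0
  L1 @0x5D[18] → 0x5E007  P=1,RW=1,US=1,PS=0
  ✓ 0x5E384  — 2 lookups
#7 VA=0x1606C6D (r,kernel):
  L0 @0x3E[11] → 0x5F007  P=1,RW=1,US=1,PS=0
  L1 @0x5F[6] → 0x62007  P=1,RW=1,US=1,PS=0
  ✓ 0x62C6D  — 2 lookups

Entries read for #2: 2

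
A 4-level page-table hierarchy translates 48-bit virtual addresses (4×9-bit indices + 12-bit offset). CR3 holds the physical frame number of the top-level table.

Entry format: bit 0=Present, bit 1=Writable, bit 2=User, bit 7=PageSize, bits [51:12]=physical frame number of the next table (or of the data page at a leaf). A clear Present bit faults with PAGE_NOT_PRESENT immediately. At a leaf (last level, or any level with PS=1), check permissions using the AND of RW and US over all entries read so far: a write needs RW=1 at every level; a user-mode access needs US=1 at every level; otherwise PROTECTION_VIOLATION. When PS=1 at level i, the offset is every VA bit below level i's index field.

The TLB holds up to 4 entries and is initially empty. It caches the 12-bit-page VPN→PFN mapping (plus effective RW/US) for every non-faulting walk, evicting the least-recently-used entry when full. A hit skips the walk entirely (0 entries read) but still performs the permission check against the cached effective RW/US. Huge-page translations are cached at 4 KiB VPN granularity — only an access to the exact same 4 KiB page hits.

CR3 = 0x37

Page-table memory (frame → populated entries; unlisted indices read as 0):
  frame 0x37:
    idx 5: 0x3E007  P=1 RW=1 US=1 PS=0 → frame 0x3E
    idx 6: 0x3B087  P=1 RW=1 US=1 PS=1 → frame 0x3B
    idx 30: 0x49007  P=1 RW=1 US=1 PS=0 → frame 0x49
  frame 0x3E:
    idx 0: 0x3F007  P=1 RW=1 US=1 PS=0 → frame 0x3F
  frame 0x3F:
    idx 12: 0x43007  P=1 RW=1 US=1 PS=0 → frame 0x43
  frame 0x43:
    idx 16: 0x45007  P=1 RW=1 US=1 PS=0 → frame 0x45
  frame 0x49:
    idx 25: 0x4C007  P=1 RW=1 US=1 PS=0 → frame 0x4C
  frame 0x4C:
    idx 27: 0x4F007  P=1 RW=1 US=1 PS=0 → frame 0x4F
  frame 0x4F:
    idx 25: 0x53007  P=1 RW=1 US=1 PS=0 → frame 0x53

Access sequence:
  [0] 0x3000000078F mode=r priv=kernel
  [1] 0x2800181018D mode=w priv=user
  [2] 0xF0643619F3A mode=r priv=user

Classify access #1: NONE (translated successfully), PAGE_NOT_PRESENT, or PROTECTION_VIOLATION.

Trace:
#0 VA=0x3000000078F (r,kernel):
  [0] read 0x37 idx=6: raw=0x3B087 flags P=1 W=1 U=1 S=1
  ✓ 0x3B78F (huge @L0)  — 1 lookups
#1 VA=0x2800181018D (w,user):
  [0] read 0x37 idx=5: raw=0x3E007 flags P=1 W=1 U=1 S=0
  [1] read 0x3E idx=0: raw=0x3F007 flags P=1 W=1 U=1 S=0
  [2] read 0x3F idx=12: raw=0x43007 flags P=1 W=1 U=1 S=0
  [3] read 0x43 idx=16: raw=0x45007 flags P=1 W=1 U=1 S=0
  ✓ 0x4518D  — 4 lookups
#2 VA=0xF0643619F3A (r,user):
  [0] read 0x37 idx=30: raw=0x49007 flags P=1 W=1 U=1 S=0
  [1] read 0x49 idx=25: raw=0x4C007 flags P=1 W=1 U=1 S=0
  [2] read 0x4C idx=27: raw=0x4F007 flags P=1 W=1 U=1 S=0
  [3] read 0x4F idx=25: raw=0x53007 flags P=1 W=1 U=1 S=0
  ✓ 0x53F3A  — 4 lookups

Access #1 fault: NONE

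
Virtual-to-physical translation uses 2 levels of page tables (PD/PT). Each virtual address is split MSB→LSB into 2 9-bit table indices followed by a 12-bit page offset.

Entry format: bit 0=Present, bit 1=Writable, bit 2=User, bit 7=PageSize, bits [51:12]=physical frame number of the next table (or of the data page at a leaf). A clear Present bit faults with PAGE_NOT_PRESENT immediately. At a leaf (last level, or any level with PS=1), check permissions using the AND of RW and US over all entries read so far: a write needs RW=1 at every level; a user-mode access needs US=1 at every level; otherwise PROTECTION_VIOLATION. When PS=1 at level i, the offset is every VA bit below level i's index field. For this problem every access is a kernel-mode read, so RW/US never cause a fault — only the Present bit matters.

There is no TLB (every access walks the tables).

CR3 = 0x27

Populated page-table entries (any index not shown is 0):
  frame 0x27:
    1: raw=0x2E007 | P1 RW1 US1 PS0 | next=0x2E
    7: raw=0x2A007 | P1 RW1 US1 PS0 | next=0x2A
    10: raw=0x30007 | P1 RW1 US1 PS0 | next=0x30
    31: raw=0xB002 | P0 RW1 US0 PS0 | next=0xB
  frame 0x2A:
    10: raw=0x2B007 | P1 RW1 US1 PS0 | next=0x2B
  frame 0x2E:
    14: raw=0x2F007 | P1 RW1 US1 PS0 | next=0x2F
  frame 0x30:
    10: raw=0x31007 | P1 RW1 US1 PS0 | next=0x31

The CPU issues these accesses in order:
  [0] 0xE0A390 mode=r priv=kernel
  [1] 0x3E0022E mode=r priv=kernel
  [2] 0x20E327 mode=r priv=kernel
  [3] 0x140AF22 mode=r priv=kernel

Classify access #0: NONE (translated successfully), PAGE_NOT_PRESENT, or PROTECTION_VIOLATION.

Walk each access:
#0 VA=0xE0A390 (r,kernel):
  [0] read 0x27 idx=7: raw=0x2A007 flags P=1 W=1 U=1 S=0
  [1] read 0x2A idx=10: raw=0x2B007 flags P=1 W=1 U=1 S=0
  ✓ 0x2B390  — 2 lookups
#1 VA=0x3E0022E (r,kernel):
  [0] read 0x27 idx=31: raw=0xB002 flags P=0 W=1 U=0 S=0
  ⇒ fault: PAGE_NOT_PRESENT  — 1 lookups
#2 VA=0x20E327 (r,kernel):
  [0] read 0x27 idx=1: raw=0x2E007 flags P=1 W=1 U=1 S=0
  [1] read 0x2E idx=14: raw=0x2F007 flags P=1 W=1 U=1 S=0
  ✓ 0x2F327  — 2 lookups
#3 VA=0x140AF22 (r,kernel):
  [0] read 0x27 idx=10: raw=0x30007 flags P=1 W=1 U=1 S=0
  [1] read 0x30 idx=10: raw=0x31007 flags P=1 W=1 U=1 S=0
  ✓ 0x31F22  — 2 lookups

Access #0 fault: NONE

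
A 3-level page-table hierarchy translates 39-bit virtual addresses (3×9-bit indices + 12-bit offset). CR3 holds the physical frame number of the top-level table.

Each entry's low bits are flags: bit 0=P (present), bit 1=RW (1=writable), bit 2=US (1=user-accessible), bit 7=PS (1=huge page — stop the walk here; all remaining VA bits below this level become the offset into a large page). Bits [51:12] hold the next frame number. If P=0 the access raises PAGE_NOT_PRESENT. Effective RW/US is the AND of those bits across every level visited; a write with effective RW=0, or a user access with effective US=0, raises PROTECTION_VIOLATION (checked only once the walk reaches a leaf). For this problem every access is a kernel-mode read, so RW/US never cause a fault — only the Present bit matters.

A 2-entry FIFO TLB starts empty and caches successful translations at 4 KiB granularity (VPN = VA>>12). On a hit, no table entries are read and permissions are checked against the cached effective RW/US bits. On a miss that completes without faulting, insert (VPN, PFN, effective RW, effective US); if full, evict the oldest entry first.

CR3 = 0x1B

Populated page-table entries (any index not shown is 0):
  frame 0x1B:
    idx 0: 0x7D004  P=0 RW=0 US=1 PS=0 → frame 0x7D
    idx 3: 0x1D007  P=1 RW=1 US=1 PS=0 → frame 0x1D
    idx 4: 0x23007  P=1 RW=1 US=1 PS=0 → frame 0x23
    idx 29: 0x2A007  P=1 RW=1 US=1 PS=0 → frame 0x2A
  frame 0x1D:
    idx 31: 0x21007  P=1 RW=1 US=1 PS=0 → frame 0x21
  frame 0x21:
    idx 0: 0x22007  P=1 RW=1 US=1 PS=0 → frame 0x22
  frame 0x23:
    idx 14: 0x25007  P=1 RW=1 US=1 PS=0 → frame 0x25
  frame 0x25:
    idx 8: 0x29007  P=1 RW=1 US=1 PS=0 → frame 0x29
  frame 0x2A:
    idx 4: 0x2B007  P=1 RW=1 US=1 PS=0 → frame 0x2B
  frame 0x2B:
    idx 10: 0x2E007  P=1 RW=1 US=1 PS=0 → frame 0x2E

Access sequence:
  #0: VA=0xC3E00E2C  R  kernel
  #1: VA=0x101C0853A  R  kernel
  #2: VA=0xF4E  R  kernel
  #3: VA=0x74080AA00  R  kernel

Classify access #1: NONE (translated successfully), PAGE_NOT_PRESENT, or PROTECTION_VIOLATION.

Per-access translation:
#0 VA=0xC3E00E2C (r,kernel):
  lvl0: tbl 0x1B, slot 3 ⇒ 0x1D007 (P1/RW1/US1/PS0)
  lvl1: tbl 0x1D, slot 31 ⇒ 0x21007 (P1/RW1/US1/PS0)
  lvl2: tbl 0x21, slot 0 ⇒ 0x22007 (P1/RW1/US1/PS0)
  ⇒ phys 0x22E2C  [3 reads]
#1 VA=0x101C0853A (r,kernel):
  lvl0: tbl 0x1B, slot 4 ⇒ 0x23007 (P1/RW1/US1/PS0)
  lvl1: tbl 0x23, slot 14 ⇒ 0x25007 (P1/RW1/US1/PS0)
  lvl2: tbl 0x25, slot 8 ⇒ 0x29007 (P1/RW1/US1/PS0)
  ⇒ phys 0x2953A  [3 reads]
#2 VA=0xF4E (r,kernel):
  lvl0: tbl 0x1B, slot 0 ⇒ 0x7D004 (P0/RW0/US1/PS0)
  ✗ PAGE_NOT_PRESENT  [1 reads]
#3 VA=0x74080AA00 (r,kernel):
  lvl0: tbl 0x1B, slot 29 ⇒ 0x2A007 (P1/RW1/US1/PS0)
  lvl1: tbl 0x2A, slot 4 ⇒ 0x2B007 (P1/RW1/US1/PS0)
  lvl2: tbl 0x2B, slot 10 ⇒ 0x2E007 (P1/RW1/US1/PS0)
  ⇒ phys 0x2EA00  [3 reads]

Access #1 fault: NONE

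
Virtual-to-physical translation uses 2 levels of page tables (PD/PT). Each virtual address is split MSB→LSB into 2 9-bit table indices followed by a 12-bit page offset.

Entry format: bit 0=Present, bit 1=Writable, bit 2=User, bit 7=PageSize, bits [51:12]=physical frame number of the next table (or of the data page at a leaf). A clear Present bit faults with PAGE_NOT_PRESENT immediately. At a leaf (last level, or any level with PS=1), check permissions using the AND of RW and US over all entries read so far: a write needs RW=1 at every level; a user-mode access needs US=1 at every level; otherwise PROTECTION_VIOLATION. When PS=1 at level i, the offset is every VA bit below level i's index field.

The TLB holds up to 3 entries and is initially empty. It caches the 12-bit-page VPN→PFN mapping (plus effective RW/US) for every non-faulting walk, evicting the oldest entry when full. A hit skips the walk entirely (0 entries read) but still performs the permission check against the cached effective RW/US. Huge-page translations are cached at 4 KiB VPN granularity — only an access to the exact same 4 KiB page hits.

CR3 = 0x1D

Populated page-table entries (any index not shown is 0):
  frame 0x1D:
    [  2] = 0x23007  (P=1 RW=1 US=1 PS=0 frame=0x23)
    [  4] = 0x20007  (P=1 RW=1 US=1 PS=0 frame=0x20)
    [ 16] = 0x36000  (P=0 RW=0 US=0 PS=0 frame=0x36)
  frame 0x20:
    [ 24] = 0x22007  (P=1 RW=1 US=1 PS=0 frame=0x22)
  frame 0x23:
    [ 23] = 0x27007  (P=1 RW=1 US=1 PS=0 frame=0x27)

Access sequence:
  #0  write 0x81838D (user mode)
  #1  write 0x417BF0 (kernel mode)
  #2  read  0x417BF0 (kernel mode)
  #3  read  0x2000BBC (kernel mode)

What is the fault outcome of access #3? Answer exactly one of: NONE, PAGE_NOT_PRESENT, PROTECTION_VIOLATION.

Per-access translation:
#0 VA=0x81838D (w,user):
  L0: frame=0x1D idx=4 entry=0x20007 [P=1 RW=1 US=1 PS=0]
  L1: frame=0x20 idx=24 entry=0x22007 [P=1 RW=1 US=1 PS=0]
  → PA=0x2238D  (2 entries read)
#1 VA=0x417BF0 (w,kernel):
  L0: frame=0x1D idx=2 entry=0x23007 [P=1 RW=1 US=1 PS=0]
  L1: frame=0x23 idx=23 entry=0x27007 [P=1 RW=1 US=1 PS=0]
  → PA=0x27BF0  (2 entries read)
#2 VA=0x417BF0 (r,kernel):
  TLB hit vpn=0x417 → PA=0x27BF0
#3 VA=0x2000BBC (r,kernel):
  L0: frame=0x1D idx=16 entry=0x36000 [P=0 RW=0 US=0 PS=0]
  ✗ PAGE_NOT_PRESENT  [1 reads]

Access #3 fault: PAGE_NOT_PRESENT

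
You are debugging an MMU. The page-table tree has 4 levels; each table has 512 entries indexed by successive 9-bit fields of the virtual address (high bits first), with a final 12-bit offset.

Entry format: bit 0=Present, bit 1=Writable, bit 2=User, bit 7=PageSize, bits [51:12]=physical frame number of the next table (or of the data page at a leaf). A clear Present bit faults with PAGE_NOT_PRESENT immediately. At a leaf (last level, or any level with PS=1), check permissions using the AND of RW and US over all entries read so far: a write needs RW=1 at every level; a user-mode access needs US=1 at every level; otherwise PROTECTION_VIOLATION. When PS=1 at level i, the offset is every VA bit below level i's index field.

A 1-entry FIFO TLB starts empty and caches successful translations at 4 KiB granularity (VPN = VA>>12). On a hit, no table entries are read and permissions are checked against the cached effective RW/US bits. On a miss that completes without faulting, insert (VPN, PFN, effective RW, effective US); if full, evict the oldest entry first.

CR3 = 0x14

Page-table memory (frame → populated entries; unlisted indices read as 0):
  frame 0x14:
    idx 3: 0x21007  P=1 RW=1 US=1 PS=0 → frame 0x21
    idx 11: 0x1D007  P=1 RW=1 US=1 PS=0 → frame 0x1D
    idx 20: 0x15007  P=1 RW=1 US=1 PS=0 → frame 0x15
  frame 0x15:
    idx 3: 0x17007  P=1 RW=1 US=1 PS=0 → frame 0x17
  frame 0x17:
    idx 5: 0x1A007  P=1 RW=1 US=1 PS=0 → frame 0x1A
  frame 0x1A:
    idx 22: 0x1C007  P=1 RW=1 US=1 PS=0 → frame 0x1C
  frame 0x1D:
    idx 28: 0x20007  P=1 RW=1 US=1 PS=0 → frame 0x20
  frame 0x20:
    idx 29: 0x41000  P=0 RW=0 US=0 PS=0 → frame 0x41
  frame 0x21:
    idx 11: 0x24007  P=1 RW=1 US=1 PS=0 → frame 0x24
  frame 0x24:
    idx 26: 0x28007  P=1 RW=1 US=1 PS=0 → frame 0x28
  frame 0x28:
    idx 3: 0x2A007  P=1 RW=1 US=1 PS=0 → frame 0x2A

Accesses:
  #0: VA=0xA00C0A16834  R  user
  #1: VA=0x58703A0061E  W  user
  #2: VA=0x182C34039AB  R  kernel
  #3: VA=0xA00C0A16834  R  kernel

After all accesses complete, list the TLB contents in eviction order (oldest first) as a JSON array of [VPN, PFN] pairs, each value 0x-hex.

Trace:
#0 VA=0xA00C0A16834 (r,user):
  lvl0: tbl 0x14, slot 20 ⇒ 0x15007 (P1/RW1/US1/PS0)
  lvl1: tbl 0x15, slot 3 ⇒ 0x17007 (P1/RW1/US1/PS0)
  lvl2: tbl 0x17, slot 5 ⇒ 0x1A007 (P1/RW1/US1/PS0)
  lvl3: tbl 0x1A, slot 22 ⇒ 0x1C007 (P1/RW1/US1/PS0)
  ✓ 0x1C834  — 4 lookups
#1 VA=0x58703A0061E (w,user):
  lvl0: tbl 0x14, slot 11 ⇒ 0x1D007 (P1/RW1/US1/PS0)
  lvl1: tbl 0x1D, slot 28 ⇒ 0x20007 (P1/RW1/US1/PS0)
  lvl2: tbl 0x20, slot 29 ⇒ 0x41000 (P0/RW0/US0/PS0)
  ✗ PAGE_NOT_PRESENT  [3 reads]
#2 VA=0x182C34039AB (r,kernel):
  lvl0: tbl 0x14, slot 3 ⇒ 0x21007 (P1/RW1/US1/PS0)
  lvl1: tbl 0x21, slot 11 ⇒ 0x24007 (P1/RW1/US1/PS0)
  lvl2: tbl 0x24, slot 26 ⇒ 0x28007 (P1/RW1/US1/PS0)
  lvl3: tbl 0x28, slot 3 ⇒ 0x2A007 (P1/RW1/US1/PS0)
  ✓ 0x2A9AB  — 4 lookups
#3 VA=0xA00C0A16834 (r,kernel):
  lvl0: tbl 0x14, slot 20 ⇒ 0x15007 (P1/RW1/US1/PS0)
  lvl1: tbl 0x15, slot 3 ⇒ 0x17007 (P1/RW1/US1/PS0)
  lvl2: tbl 0x17, slot 5 ⇒ 0x1A007 (P1/RW1/US1/PS0)
  lvl3: tbl 0x1A, slot 22 ⇒ 0x1C007 (P1/RW1/US1/PS0)
  ✓ 0x1C834  — 4 lookups

TLB: [["0xA00C0A16", "0x1C"]]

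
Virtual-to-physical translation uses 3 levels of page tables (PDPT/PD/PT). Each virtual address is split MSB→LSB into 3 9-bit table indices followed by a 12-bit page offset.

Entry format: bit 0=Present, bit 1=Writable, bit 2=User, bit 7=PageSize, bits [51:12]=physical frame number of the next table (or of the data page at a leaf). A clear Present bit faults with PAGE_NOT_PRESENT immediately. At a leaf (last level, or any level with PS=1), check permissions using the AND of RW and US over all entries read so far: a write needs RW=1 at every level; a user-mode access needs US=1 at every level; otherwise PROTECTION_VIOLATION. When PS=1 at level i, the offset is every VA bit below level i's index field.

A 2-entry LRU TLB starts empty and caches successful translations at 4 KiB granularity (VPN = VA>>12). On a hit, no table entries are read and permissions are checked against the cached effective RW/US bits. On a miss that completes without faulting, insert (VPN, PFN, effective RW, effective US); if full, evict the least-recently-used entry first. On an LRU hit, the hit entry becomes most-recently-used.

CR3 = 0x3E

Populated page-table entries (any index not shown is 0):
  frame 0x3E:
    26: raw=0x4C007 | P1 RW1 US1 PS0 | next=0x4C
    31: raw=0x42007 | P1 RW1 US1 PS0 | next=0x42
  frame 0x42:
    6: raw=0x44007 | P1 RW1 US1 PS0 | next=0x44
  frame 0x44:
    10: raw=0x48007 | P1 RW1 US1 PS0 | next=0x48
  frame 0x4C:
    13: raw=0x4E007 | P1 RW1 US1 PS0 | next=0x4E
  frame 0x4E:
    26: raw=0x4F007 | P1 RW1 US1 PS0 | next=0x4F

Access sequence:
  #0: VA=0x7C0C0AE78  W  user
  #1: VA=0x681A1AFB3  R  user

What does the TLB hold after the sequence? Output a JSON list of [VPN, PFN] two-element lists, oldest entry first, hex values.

Walk each access:
#0 VA=0x7C0C0AE78 (w,user):
  lvl0: tbl 0x3E, slot 31 ⇒ 0x42007 (P1/RW1/US1/PS0)
  lvl1: tbl 0x42, slot 6 ⇒ 0x44007 (P1/RW1/US1/PS0)
  lvl2: tbl 0x44, slot 10 ⇒ 0x48007 (P1/RW1/US1/PS0)
  → PA=0x48E78  (3 entries read)
#1 VA=0x681A1AFB3 (r,user):
  lvl0: tbl 0x3E, slot 26 ⇒ 0x4C007 (P1/RW1/US1/PS0)
  lvl1: tbl 0x4C, slot 13 ⇒ 0x4E007 (P1/RW1/US1/PS0)
  lvl2: tbl 0x4E, slot 26 ⇒ 0x4F007 (P1/RW1/US1/PS0)
  → PA=0x4FFB3  (3 entries read)

TLB: [["0x7C0C0A", "0x48"], ["0x681A1A", "0x4F"]]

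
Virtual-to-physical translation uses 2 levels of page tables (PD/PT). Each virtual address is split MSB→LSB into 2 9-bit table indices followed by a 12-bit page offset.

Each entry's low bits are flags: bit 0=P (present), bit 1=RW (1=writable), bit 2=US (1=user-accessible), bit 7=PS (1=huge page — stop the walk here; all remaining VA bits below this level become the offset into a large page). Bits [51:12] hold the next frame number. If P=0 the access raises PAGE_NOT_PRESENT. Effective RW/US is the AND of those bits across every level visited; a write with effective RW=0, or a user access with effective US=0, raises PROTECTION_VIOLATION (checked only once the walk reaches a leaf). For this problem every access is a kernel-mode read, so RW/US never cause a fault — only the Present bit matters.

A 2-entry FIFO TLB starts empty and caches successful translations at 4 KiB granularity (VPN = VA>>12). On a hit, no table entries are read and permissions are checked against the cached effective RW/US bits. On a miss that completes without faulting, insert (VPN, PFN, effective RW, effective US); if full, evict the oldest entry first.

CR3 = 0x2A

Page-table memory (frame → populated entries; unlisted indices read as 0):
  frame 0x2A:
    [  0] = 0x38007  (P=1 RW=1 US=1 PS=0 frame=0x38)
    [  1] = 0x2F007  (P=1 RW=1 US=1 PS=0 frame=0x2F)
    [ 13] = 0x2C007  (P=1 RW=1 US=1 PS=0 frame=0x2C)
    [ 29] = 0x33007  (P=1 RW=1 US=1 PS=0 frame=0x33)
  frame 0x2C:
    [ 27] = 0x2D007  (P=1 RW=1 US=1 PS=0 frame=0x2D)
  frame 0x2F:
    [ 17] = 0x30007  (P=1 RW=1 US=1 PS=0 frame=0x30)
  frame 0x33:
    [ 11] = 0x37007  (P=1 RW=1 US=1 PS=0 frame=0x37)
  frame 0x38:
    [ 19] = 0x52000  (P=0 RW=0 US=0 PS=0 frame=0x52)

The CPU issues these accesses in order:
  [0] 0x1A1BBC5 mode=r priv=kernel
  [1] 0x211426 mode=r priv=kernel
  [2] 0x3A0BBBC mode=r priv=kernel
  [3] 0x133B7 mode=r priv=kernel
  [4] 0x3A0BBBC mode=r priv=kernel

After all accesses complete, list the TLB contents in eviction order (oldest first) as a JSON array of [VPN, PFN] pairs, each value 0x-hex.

Per-access translation:
#0 VA=0x1A1BBC5 (r,kernel):
  L0 @0x2A[13] → 0x2C007  P=1,RW=1,US=1,PS=0
  L1 @0x2C[27] → 0x2D007  P=1,RW=1,US=1,PS=0
  ✓ 0x2DBC5  — 2 lookups
#1 VA=0x211426 (r,kernel):
  L0 @0x2A[1] → 0x2F007  P=1,RW=1,US=1,PS=0
  L1 @0x2F[17] → 0x30007  P=1,RW=1,US=1,PS=0
  ✓ 0x30426  — 2 lookups
#2 VA=0x3A0BBBC (r,kernel):
  L0 @0x2A[29] → 0x33007  P=1,RW=1,US=1,PS=0
  L1 @0x33[11] → 0x37007  P=1,RW=1,US=1,PS=0
  ✓ 0x37BBC  — 2 lookups
#3 VA=0x133B7 (r,kernel):
  L0 @0x2A[0] → 0x38007  P=1,RW=1,US=1,PS=0
  L1 @0x38[19] → 0x52000  P=0,RW=0,US=0,PS=0
  → PAGE_NOT_PRESENT  (2 entries read)
#4 VA=0x3A0BBBC (r,kernel):
  TLB hit vpn=0x3A0B → PA=0x37BBC

TLB: [["0x211", "0x30"], ["0x3A0B", "0x37"]]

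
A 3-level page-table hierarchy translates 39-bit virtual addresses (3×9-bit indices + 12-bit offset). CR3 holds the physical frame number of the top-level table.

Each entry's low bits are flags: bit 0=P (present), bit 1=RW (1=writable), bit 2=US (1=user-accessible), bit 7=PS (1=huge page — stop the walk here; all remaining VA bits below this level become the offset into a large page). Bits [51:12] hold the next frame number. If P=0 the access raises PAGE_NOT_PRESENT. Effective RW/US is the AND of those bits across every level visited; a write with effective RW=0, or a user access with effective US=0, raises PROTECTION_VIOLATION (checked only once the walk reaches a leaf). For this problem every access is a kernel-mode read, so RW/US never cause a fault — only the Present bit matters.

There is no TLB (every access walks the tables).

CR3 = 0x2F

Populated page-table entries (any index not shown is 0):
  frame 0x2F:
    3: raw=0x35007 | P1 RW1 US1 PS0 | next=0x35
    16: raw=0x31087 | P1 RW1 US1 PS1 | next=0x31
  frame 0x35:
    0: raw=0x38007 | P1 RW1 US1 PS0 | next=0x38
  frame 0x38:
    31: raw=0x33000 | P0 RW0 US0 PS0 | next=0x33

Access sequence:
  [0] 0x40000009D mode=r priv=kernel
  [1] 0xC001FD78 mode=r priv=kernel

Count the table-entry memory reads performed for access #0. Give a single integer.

Trace:
#0 VA=0x40000009D (r,kernel):
  L0 @0x2F[16] → 0x31087  P=1,RW=1,US=1,PS=1
  ✓ 0x3109D (huge @L0)  — 1 lookups
#1 VA=0xC001FD78 (r,kernel):
  L0 @0x2F[3] → 0x35007  P=1,RW=1,US=1,PS=0
  L1 @0x35[0] → 0x38007  P=1,RW=1,US=1,PS=0
  L2 @0x38[31] → 0x33000  P=0,RW=0,US=0,PS=0
  ✗ PAGE_NOT_PRESENT  [3 reads]

Entries read for #0: 1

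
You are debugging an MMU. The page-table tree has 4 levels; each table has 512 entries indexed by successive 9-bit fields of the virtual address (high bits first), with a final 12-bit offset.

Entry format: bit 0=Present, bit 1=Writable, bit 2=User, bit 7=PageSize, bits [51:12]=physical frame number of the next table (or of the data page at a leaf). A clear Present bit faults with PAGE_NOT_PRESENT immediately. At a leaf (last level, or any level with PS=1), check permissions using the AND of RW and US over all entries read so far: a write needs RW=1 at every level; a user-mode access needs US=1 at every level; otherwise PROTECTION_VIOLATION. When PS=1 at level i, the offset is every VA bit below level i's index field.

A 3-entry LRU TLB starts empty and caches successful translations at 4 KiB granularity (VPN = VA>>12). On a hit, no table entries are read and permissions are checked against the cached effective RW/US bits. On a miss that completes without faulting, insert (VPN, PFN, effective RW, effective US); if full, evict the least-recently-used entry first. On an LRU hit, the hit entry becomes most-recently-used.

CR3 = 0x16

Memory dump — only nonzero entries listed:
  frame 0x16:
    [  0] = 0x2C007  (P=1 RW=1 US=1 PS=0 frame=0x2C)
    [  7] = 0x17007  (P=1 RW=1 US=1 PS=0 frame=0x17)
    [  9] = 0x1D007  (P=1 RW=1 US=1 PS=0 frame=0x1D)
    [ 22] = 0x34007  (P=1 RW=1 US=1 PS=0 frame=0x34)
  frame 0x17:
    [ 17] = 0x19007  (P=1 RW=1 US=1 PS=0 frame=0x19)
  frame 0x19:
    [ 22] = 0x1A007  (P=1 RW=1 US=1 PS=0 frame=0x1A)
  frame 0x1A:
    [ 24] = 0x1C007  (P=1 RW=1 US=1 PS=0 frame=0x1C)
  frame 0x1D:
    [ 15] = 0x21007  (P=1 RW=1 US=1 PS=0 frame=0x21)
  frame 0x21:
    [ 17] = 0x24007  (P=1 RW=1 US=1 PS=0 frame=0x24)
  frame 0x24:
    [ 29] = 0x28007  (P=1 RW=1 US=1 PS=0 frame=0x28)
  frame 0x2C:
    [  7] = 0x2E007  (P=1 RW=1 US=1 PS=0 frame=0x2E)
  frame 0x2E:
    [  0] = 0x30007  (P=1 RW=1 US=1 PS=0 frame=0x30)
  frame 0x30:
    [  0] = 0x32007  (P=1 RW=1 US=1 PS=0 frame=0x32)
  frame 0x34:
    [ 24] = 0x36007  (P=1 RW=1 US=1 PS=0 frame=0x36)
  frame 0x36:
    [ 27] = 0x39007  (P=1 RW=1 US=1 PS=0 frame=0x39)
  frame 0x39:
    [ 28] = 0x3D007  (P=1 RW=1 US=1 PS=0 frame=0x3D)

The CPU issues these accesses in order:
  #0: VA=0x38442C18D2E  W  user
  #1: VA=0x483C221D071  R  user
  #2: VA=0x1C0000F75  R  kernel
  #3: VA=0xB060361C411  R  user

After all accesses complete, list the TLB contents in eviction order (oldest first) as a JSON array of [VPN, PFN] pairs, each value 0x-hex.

Trace:
#0 VA=0x38442C18D2E (w,user):
  [0] read 0x16 idx=7: raw=0x17007 flags P=1 W=1 U=1 S=0
  [1] read 0x17 idx=17: raw=0x19007 flags P=1 W=1 U=1 S=0
  [2] read 0x19 idx=22: raw=0x1A007 flags P=1 W=1 U=1 S=0
  [3] read 0x1A idx=24: raw=0x1C007 flags P=1 W=1 U=1 S=0
  ⇒ phys 0x1CD2E  [4 reads]
#1 VA=0x483C221D071 (r,user):
  [0] read 0x16 idx=9: raw=0x1D007 flags P=1 W=1 U=1 S=0
  [1] read 0x1D idx=15: raw=0x21007 flags P=1 W=1 U=1 S=0
  [2] read 0x21 idx=17: raw=0x24007 flags P=1 W=1 U=1 S=0
  [3] read 0x24 idx=29: raw=0x28007 flags P=1 W=1 U=1 S=0
  ⇒ phys 0x28071  [4 reads]
#2 VA=0x1C0000F75 (r,kernel):
  [0] read 0x16 idx=0: raw=0x2C007 flags P=1 W=1 U=1 S=0
  [1] read 0x2C idx=7: raw=0x2E007 flags P=1 W=1 U=1 S=0
  [2] read 0x2E idx=0: raw=0x30007 flags P=1 W=1 U=1 S=0
  [3] read 0x30 idx=0: raw=0x32007 flags P=1 W=1 U=1 S=0
  ⇒ phys 0x32F75  [4 reads]
#3 VA=0xB060361C411 (r,user):
  [0] read 0x16 idx=22: raw=0x34007 flags P=1 W=1 U=1 S=0
  [1] read 0x34 idx=24: raw=0x36007 flags P=1 W=1 U=1 S=0
  [2] read 0x36 idx=27: raw=0x39007 flags P=1 W=1 U=1 S=0
  [3] read 0x39 idx=28: raw=0x3D007 flags P=1 W=1 U=1 S=0
  ⇒ phys 0x3D411  [4 reads]

TLB: [["0x483C221D", "0x28"], ["0x1C0000", "0x32"], ["0xB060361C", "0x3D"]]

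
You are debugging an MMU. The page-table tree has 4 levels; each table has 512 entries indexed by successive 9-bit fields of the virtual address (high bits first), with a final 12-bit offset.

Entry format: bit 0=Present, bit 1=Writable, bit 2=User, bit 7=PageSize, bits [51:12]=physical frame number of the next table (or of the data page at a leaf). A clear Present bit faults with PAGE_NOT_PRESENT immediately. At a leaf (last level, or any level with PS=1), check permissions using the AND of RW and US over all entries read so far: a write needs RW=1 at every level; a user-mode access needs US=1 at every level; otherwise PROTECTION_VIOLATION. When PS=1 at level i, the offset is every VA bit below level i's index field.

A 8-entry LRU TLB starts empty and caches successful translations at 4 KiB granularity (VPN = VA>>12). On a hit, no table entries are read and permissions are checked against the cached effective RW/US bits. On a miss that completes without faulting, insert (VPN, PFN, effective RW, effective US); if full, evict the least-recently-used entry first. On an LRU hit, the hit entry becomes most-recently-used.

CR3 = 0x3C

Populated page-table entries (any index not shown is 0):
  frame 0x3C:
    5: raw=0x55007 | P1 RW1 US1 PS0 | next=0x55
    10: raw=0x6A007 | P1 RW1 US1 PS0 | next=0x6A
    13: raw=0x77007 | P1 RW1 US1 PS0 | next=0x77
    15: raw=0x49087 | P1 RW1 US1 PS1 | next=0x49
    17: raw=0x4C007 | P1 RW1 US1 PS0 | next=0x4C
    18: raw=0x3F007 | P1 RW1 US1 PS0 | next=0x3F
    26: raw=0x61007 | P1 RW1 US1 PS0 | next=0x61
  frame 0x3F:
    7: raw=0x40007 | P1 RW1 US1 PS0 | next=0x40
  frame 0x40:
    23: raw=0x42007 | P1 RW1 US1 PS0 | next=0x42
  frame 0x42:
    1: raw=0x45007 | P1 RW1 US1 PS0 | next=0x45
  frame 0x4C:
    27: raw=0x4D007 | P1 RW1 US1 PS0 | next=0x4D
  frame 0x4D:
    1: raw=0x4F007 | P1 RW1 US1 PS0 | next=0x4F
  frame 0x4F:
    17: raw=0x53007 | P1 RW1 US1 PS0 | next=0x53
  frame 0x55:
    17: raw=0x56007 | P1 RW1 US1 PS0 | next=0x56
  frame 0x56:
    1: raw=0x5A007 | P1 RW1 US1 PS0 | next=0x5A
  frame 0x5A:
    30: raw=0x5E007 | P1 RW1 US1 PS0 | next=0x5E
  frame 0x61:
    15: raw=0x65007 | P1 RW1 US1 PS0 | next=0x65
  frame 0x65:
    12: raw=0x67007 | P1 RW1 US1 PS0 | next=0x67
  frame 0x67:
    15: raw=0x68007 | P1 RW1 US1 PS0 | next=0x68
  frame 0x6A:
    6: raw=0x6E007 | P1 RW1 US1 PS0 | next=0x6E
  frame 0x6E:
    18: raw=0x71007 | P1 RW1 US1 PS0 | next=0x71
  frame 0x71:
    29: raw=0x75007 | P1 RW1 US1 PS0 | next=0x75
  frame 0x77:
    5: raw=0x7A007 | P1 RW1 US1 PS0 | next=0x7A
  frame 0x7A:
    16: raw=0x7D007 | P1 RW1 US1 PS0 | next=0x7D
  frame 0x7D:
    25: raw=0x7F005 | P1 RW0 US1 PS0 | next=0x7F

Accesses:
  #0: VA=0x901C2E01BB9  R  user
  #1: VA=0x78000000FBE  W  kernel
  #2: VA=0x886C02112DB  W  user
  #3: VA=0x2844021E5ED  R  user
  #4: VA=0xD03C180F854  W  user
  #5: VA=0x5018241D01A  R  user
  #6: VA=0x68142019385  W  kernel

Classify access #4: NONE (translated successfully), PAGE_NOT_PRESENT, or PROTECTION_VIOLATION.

Trace:
#0 VA=0x901C2E01BB9 (r,user):
  L0: frame=0x3C idx=18 entry=0x3F007 [P=1 RW=1 US=1 PS=0]
  L1: frame=0x3F idx=7 entry=0x40007 [P=1 RW=1 US=1 PS=0]
  L2: frame=0x40 idx=23 entry=0x42007 [P=1 RW=1 US=1 PS=0]
  L3: frame=0x42 idx=1 entry=0x45007 [P=1 RW=1 US=1 PS=0]
  ✓ 0x45BB9  — 4 lookups
#1 VA=0x78000000FBE (w,kernel):
  L0: frame=0x3C idx=15 entry=0x49087 [P=1 RW=1 US=1 PS=1]
  ✓ 0x49FBE (huge @L0)  — 1 lookups
#2 VA=0x886C02112DB (w,user):
  L0: frame=0x3C idx=17 entry=0x4C007 [P=1 RW=1 US=1 PS=0]
  L1: frame=0x4C idx=27 entry=0x4D007 [P=1 RW=1 US=1 PS=0]
  L2: frame=0x4D idx=1 entry=0x4F007 [P=1 RW=1 US=1 PS=0]
  L3: frame=0x4F idx=17 entry=0x53007 [P=1 RW=1 US=1 PS=0]
  ✓ 0x532DB  — 4 lookups
#3 VA=0x2844021E5ED (r,user):
  L0: frame=0x3C idx=5 entry=0x55007 [P=1 RW=1 US=1 PS=0]
  L1: frame=0x55 idx=17 entry=0x56007 [P=1 RW=1 US=1 PS=0]
  L2: frame=0x56 idx=1 entry=0x5A007 [P=1 RW=1 US=1 PS=0]
  L3: frame=0x5A idx=30 entry=0x5E007 [P=1 RW=1 US=1 PS=0]
  ✓ 0x5E5ED  — 4 lookups
#4 VA=0xD03C180F854 (w,user):
  L0: frame=0x3C idx=26 entry=0x61007 [P=1 RW=1 US=1 PS=0]
  L1: frame=0x61 idx=15 entry=0x65007 [P=1 RW=1 US=1 PS=0]
  L2: frame=0x65 idx=12 entry=0x67007 [P=1 RW=1 US=1 PS=0]
  L3: frame=0x67 idx=15 entry=0x68007 [P=1 RW=1 US=1 PS=0]
  ✓ 0x68854  — 4 lookups
#5 VA=0x5018241D01A (r,user):
  L0: frame=0x3C idx=10 entry=0x6A007 [P=1 RW=1 US=1 PS=0]
  L1: frame=0x6A idx=6 entry=0x6E007 [P=1 RW=1 US=1 PS=0]
  L2: frame=0x6E idx=18 entry=0x71007 [P=1 RW=1 US=1 PS=0]
  L3: frame=0x71 idx=29 entry=0x75007 [P=1 RW=1 US=1 PS=0]
  ✓ 0x7501A  — 4 lookups
#6 VA=0x68142019385 (w,kernel):
  L0: frame=0x3C idx=13 entry=0x77007 [P=1 RW=1 US=1 PS=0]
  L1: frame=0x77 idx=5 entry=0x7A007 [P=1 RW=1 US=1 PS=0]
  L2: frame=0x7A idx=16 entry=0x7D007 [P=1 RW=1 US=1 PS=0]
  L3: frame=0x7D idx=25 entry=0x7F005 [P=1 RW=0 US=1 PS=0]
  ✗ PROTECTION_VIOLATION  [4 reads]

Access #4 fault: NONE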